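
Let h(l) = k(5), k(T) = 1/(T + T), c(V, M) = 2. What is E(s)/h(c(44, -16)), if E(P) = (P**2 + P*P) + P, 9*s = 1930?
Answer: 74671700/81 ≈ 9.2187e+5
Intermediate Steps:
k(T) = 1/(2*T)
h(l) = 1/10 (h(l) = (1/2)/5 = (1/2)*(1/5) = 1/10)
s = 1930/9 (s = (1/9)*1930 = 1930/9 ≈ 214.44)
E(P) = P + 2*P**2 (E(P) = (P**2 + P**2) + P = 2*P**2 + P = P + 2*P**2)
E(s)/h(c(44, -16)) = (1930*(1 + 2*(1930/9))/9)/(1/10) = (1930*(1 + 3860/9)/9)*10 = ((1930/9)*(3869/9))*10 = (7467170/81)*10 = 74671700/81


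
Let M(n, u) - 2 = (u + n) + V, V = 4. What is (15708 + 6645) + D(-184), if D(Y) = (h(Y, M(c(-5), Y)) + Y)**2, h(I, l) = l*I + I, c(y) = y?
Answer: 1109178769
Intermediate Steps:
M(n, u) = 6 + n + u (M(n, u) = 2 + ((u + n) + 4) = 2 + ((n + u) + 4) = 2 + (4 + n + u) = 6 + n + u)
h(I, l) = I + I*l (h(I, l) = I*l + I = I + I*l)
D(Y) = (Y + Y*(2 + Y))**2 (D(Y) = (Y*(1 + (6 - 5 + Y)) + Y)**2 = (Y*(1 + (1 + Y)) + Y)**2 = (Y*(2 + Y) + Y)**2 = (Y + Y*(2 + Y))**2)
(15708 + 6645) + D(-184) = (15708 + 6645) + (-184)**2*(3 - 184)**2 = 22353 + 33856*(-181)**2 = 22353 + 33856*32761 = 22353 + 1109156416 = 1109178769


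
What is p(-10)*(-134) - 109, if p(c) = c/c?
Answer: -243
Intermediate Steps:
p(c) = 1
p(-10)*(-134) - 109 = 1*(-134) - 109 = -134 - 109 = -243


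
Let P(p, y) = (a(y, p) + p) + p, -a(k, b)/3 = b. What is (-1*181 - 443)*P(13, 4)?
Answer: 8112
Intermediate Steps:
a(k, b) = -3*b
P(p, y) = -p (P(p, y) = (-3*p + p) + p = -2*p + p = -p)
(-1*181 - 443)*P(13, 4) = (-1*181 - 443)*(-1*13) = (-181 - 443)*(-13) = -624*(-13) = 8112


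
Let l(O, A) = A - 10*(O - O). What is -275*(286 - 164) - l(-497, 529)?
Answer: -34079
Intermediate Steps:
l(O, A) = A (l(O, A) = A - 10*0 = A + 0 = A)
-275*(286 - 164) - l(-497, 529) = -275*(286 - 164) - 1*529 = -275*122 - 529 = -33550 - 529 = -34079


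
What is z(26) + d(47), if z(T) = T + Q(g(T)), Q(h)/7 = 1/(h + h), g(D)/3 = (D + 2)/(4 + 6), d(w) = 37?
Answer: 761/12 ≈ 63.417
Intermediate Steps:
g(D) = ⅗ + 3*D/10 (g(D) = 3*((D + 2)/(4 + 6)) = 3*((2 + D)/10) = 3*((2 + D)*(⅒)) = 3*(⅕ + D/10) = ⅗ + 3*D/10)
Q(h) = 7/(2*h) (Q(h) = 7/(h + h) = 7/((2*h)) = 7*(1/(2*h)) = 7/(2*h))
z(T) = T + 7/(2*(⅗ + 3*T/10))
z(26) + d(47) = (35/3 + 26*(2 + 26))/(2 + 26) + 37 = (35/3 + 26*28)/28 + 37 = (35/3 + 728)/28 + 37 = (1/28)*(2219/3) + 37 = 317/12 + 37 = 761/12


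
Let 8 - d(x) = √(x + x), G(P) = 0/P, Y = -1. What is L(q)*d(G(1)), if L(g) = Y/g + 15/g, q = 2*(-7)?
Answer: -8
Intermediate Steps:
G(P) = 0
d(x) = 8 - √2*√x (d(x) = 8 - √(x + x) = 8 - √(2*x) = 8 - √2*√x)
q = -14
L(g) = 14/g (L(g) = -1/g + 15/g = 14/g)
L(q)*d(G(1)) = (14/(-14))*(8 - √2*√0) = (14*(-1/14))*(8 - 1*√2*0) = -(8 + 0) = -1*8 = -8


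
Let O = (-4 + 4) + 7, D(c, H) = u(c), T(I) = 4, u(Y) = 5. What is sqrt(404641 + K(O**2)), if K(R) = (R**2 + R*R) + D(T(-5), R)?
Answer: 2*sqrt(102362) ≈ 639.88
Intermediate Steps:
D(c, H) = 5
O = 7 (O = 0 + 7 = 7)
K(R) = 5 + 2*R**2 (K(R) = (R**2 + R*R) + 5 = (R**2 + R**2) + 5 = 2*R**2 + 5 = 5 + 2*R**2)
sqrt(404641 + K(O**2)) = sqrt(404641 + (5 + 2*(7**2)**2)) = sqrt(404641 + (5 + 2*49**2)) = sqrt(404641 + (5 + 2*2401)) = sqrt(404641 + (5 + 4802)) = sqrt(404641 + 4807) = sqrt(409448) = 2*sqrt(102362)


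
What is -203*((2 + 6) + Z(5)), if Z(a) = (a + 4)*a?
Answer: -10759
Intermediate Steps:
Z(a) = a*(4 + a) (Z(a) = (4 + a)*a = a*(4 + a))
-203*((2 + 6) + Z(5)) = -203*((2 + 6) + 5*(4 + 5)) = -203*(8 + 5*9) = -203*(8 + 45) = -203*53 = -10759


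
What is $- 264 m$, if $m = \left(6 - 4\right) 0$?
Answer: $0$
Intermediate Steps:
$m = 0$ ($m = 2 \cdot 0 = 0$)
$- 264 m = \left(-264\right) 0 = 0$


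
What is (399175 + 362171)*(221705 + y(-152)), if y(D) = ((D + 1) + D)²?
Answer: 238692629844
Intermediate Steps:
y(D) = (1 + 2*D)² (y(D) = ((1 + D) + D)² = (1 + 2*D)²)
(399175 + 362171)*(221705 + y(-152)) = (399175 + 362171)*(221705 + (1 + 2*(-152))²) = 761346*(221705 + (1 - 304)²) = 761346*(221705 + (-303)²) = 761346*(221705 + 91809) = 761346*313514 = 238692629844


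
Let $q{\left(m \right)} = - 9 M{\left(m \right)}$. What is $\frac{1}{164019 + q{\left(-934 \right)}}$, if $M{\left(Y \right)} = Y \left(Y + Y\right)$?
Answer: $- \frac{1}{15538389} \approx -6.4357 \cdot 10^{-8}$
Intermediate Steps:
$M{\left(Y \right)} = 2 Y^{2}$ ($M{\left(Y \right)} = Y 2 Y = 2 Y^{2}$)
$q{\left(m \right)} = - 18 m^{2}$ ($q{\left(m \right)} = - 9 \cdot 2 m^{2} = - 18 m^{2}$)
$\frac{1}{164019 + q{\left(-934 \right)}} = \frac{1}{164019 - 18 \left(-934\right)^{2}} = \frac{1}{164019 - 15702408} = \frac{1}{-15538389} = - \frac{1}{15538389}$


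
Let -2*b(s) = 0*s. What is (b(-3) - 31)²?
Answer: 961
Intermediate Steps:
b(s) = 0 (b(s) = -0*s = -½*0 = 0)
(b(-3) - 31)² = (0 - 31)² = (-31)² = 961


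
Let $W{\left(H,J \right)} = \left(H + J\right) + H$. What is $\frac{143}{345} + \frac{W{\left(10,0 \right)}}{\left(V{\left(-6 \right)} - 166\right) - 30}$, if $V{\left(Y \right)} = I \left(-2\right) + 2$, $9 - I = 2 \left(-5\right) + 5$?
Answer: $\frac{4141}{12765} \approx 0.3244$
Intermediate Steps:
$I = 14$ ($I = 9 - \left(2 \left(-5\right) + 5\right) = 9 - \left(-10 + 5\right) = 9 - -5 = 9 + 5 = 14$)
$V{\left(Y \right)} = -26$ ($V{\left(Y \right)} = 14 \left(-2\right) + 2 = -28 + 2 = -26$)
$W{\left(H,J \right)} = J + 2 H$
$\frac{143}{345} + \frac{W{\left(10,0 \right)}}{\left(V{\left(-6 \right)} - 166\right) - 30} = \frac{143}{345} + \frac{0 + 2 \cdot 10}{\left(-26 - 166\right) - 30} = 143 \cdot \frac{1}{345} + \frac{0 + 20}{-192 - 30} = \frac{143}{345} + \frac{20}{-222} = \frac{143}{345} + 20 \left(- \frac{1}{222}\right) = \frac{143}{345} - \frac{10}{111} = \frac{4141}{12765}$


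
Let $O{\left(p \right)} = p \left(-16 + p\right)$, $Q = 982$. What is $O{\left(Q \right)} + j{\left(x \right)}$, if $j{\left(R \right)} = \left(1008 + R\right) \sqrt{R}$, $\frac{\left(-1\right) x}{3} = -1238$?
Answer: $948612 + 4722 \sqrt{3714} \approx 1.2364 \cdot 10^{6}$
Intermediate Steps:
$x = 3714$ ($x = \left(-3\right) \left(-1238\right) = 3714$)
$j{\left(R \right)} = \sqrt{R} \left(1008 + R\right)$
$O{\left(Q \right)} + j{\left(x \right)} = 982 \left(-16 + 982\right) + \sqrt{3714} \left(1008 + 3714\right) = 982 \cdot 966 + \sqrt{3714} \cdot 4722 = 948612 + 4722 \sqrt{3714}$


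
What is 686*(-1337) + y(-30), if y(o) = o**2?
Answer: -916282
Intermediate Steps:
686*(-1337) + y(-30) = 686*(-1337) + (-30)**2 = -917182 + 900 = -916282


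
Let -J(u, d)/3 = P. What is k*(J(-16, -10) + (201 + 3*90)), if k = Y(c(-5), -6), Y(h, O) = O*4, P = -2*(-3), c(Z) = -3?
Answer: -10872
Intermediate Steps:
P = 6
Y(h, O) = 4*O
k = -24 (k = 4*(-6) = -24)
J(u, d) = -18 (J(u, d) = -3*6 = -18)
k*(J(-16, -10) + (201 + 3*90)) = -24*(-18 + (201 + 3*90)) = -24*(-18 + (201 + 270)) = -24*(-18 + 471) = -24*453 = -10872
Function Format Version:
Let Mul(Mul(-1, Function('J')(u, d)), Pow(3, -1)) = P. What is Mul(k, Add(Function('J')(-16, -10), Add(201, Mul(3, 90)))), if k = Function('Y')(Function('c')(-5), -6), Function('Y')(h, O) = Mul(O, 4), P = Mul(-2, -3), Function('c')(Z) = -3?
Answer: -10872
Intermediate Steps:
P = 6
Function('Y')(h, O) = Mul(4, O)
k = -24 (k = Mul(4, -6) = -24)
Function('J')(u, d) = -18 (Function('J')(u, d) = Mul(-3, 6) = -18)
Mul(k, Add(Function('J')(-16, -10), Add(201, Mul(3, 90)))) = Mul(-24, Add(-18, Add(201, Mul(3, 90)))) = Mul(-24, Add(-18, Add(201, 270))) = Mul(-24, Add(-18, 471)) = Mul(-24, 453) = -10872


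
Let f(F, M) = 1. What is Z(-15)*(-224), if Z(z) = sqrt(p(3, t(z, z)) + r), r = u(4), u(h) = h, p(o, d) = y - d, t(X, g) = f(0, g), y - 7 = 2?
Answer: -448*sqrt(3) ≈ -775.96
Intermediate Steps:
y = 9 (y = 7 + 2 = 9)
t(X, g) = 1
p(o, d) = 9 - d
r = 4
Z(z) = 2*sqrt(3) (Z(z) = sqrt((9 - 1*1) + 4) = sqrt((9 - 1) + 4) = sqrt(8 + 4) = sqrt(12) = 2*sqrt(3))
Z(-15)*(-224) = (2*sqrt(3))*(-224) = -448*sqrt(3)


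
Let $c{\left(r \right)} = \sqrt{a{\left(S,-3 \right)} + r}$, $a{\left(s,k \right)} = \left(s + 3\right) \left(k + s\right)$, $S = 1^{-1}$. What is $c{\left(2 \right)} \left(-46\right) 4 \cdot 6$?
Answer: $- 1104 i \sqrt{6} \approx - 2704.2 i$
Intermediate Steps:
$S = 1$
$a{\left(s,k \right)} = \left(3 + s\right) \left(k + s\right)$
$c{\left(r \right)} = \sqrt{-8 + r}$ ($c{\left(r \right)} = \sqrt{\left(1^{2} + 3 \left(-3\right) + 3 \cdot 1 - 3\right) + r} = \sqrt{\left(1 - 9 + 3 - 3\right) + r} = \sqrt{-8 + r}$)
$c{\left(2 \right)} \left(-46\right) 4 \cdot 6 = \sqrt{-8 + 2} \left(-46\right) 4 \cdot 6 = \sqrt{-6} \left(-46\right) 24 = i \sqrt{6} \left(-46\right) 24 = - 46 i \sqrt{6} \cdot 24 = - 1104 i \sqrt{6}$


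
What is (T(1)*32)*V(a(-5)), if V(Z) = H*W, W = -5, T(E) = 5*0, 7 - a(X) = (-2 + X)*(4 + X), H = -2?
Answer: 0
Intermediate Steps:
a(X) = 7 - (-2 + X)*(4 + X)
T(E) = 0
V(Z) = 10 (V(Z) = -2*(-5) = 10)
(T(1)*32)*V(a(-5)) = (0*32)*10 = 0*10 = 0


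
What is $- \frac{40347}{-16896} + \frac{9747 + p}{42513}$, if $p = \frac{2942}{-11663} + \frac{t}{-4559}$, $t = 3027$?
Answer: $\frac{33319849213757369}{12731051258230272} \approx 2.6172$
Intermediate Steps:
$p = - \frac{48716479}{53171617}$ ($p = \frac{2942}{-11663} + \frac{3027}{-4559} = 2942 \left(- \frac{1}{11663}\right) + 3027 \left(- \frac{1}{4559}\right) = - \frac{2942}{11663} - \frac{3027}{4559} = - \frac{48716479}{53171617} \approx -0.91621$)
$- \frac{40347}{-16896} + \frac{9747 + p}{42513} = - \frac{40347}{-16896} + \frac{9747 - \frac{48716479}{53171617}}{42513} = \left(-40347\right) \left(- \frac{1}{16896}\right) + \frac{518215034420}{53171617} \cdot \frac{1}{42513} = \frac{13449}{5632} + \frac{518215034420}{2260484953521} = \frac{33319849213757369}{12731051258230272}$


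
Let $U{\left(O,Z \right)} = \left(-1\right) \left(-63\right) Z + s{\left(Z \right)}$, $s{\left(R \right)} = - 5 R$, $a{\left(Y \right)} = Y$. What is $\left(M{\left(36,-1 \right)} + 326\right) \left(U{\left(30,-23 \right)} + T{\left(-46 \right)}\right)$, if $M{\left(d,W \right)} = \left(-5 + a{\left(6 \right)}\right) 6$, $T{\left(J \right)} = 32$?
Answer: $-432264$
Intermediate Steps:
$U{\left(O,Z \right)} = 58 Z$ ($U{\left(O,Z \right)} = \left(-1\right) \left(-63\right) Z - 5 Z = 63 Z - 5 Z = 58 Z$)
$M{\left(d,W \right)} = 6$ ($M{\left(d,W \right)} = \left(-5 + 6\right) 6 = 1 \cdot 6 = 6$)
$\left(M{\left(36,-1 \right)} + 326\right) \left(U{\left(30,-23 \right)} + T{\left(-46 \right)}\right) = \left(6 + 326\right) \left(58 \left(-23\right) + 32\right) = 332 \left(-1334 + 32\right) = 332 \left(-1302\right) = -432264$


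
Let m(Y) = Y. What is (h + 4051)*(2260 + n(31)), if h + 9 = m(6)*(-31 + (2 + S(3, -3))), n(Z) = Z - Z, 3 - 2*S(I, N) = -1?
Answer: 8768800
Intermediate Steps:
S(I, N) = 2 (S(I, N) = 3/2 - 1/2*(-1) = 3/2 + 1/2 = 2)
n(Z) = 0
h = -171 (h = -9 + 6*(-31 + (2 + 2)) = -9 + 6*(-31 + 4) = -9 + 6*(-27) = -9 - 162 = -171)
(h + 4051)*(2260 + n(31)) = (-171 + 4051)*(2260 + 0) = 3880*2260 = 8768800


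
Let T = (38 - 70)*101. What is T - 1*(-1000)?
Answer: -2232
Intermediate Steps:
T = -3232 (T = -32*101 = -3232)
T - 1*(-1000) = -3232 - 1*(-1000) = -3232 + 1000 = -2232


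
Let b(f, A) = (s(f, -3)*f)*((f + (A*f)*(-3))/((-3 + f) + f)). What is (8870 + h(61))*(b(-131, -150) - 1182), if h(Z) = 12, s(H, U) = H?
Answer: 9002580353302/265 ≈ 3.3972e+10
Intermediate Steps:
b(f, A) = f²*(f - 3*A*f)/(-3 + 2*f) (b(f, A) = (f*f)*((f + (A*f)*(-3))/((-3 + f) + f)) = f²*((f - 3*A*f)/(-3 + 2*f)) = f²*(f - 3*A*f)/(-3 + 2*f))
(8870 + h(61))*(b(-131, -150) - 1182) = (8870 + 12)*((-131)³*(1 - 3*(-150))/(-3 + 2*(-131)) - 1182) = 8882*(-2248091*(1 + 450)/(-3 - 262) - 1182) = 8882*(-2248091*451/(-265) - 1182) = 8882*(-2248091*(-1/265)*451 - 1182) = 8882*(1013889041/265 - 1182) = 8882*(1013575811/265) = 9002580353302/265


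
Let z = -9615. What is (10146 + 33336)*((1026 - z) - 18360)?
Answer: -335637558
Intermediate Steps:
(10146 + 33336)*((1026 - z) - 18360) = (10146 + 33336)*((1026 - 1*(-9615)) - 18360) = 43482*((1026 + 9615) - 18360) = 43482*(10641 - 18360) = 43482*(-7719) = -335637558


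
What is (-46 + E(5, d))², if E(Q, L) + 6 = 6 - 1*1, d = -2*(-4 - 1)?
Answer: 2209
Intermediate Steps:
d = 10 (d = -2*(-5) = 10)
E(Q, L) = -1 (E(Q, L) = -6 + (6 - 1*1) = -6 + (6 - 1) = -6 + 5 = -1)
(-46 + E(5, d))² = (-46 - 1)² = (-47)² = 2209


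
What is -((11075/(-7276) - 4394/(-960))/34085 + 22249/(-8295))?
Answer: 14713659606547/5485814415200 ≈ 2.6821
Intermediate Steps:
-((11075/(-7276) - 4394/(-960))/34085 + 22249/(-8295)) = -((11075*(-1/7276) - 4394*(-1/960))*(1/34085) + 22249*(-1/8295)) = -((-11075/7276 + 2197/480)*(1/34085) - 22249/8295) = -((2667343/873120)*(1/34085) - 22249/8295) = -(2667343/29760295200 - 22249/8295) = -1*(-14713659606547/5485814415200) = 14713659606547/5485814415200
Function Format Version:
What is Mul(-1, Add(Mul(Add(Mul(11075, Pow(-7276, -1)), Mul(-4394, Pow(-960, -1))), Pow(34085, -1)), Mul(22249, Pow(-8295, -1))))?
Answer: Rational(14713659606547, 5485814415200) ≈ 2.6821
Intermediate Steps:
Mul(-1, Add(Mul(Add(Mul(11075, Pow(-7276, -1)), Mul(-4394, Pow(-960, -1))), Pow(34085, -1)), Mul(22249, Pow(-8295, -1)))) = Mul(-1, Add(Mul(Add(Mul(11075, Rational(-1, 7276)), Mul(-4394, Rational(-1, 960))), Rational(1, 34085)), Mul(22249, Rational(-1, 8295)))) = Mul(-1, Add(Mul(Add(Rational(-11075, 7276), Rational(2197, 480)), Rational(1, 34085)), Rational(-22249, 8295))) = Mul(-1, Add(Mul(Rational(2667343, 873120), Rational(1, 34085)), Rational(-22249, 8295))) = Mul(-1, Add(Rational(2667343, 29760295200), Rational(-22249, 8295))) = Mul(-1, Rational(-14713659606547, 5485814415200)) = Rational(14713659606547, 5485814415200)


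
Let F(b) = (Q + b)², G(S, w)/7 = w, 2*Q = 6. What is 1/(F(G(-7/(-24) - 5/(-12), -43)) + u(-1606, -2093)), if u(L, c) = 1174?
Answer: 1/89978 ≈ 1.1114e-5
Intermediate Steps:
Q = 3 (Q = (½)*6 = 3)
G(S, w) = 7*w
F(b) = (3 + b)²
1/(F(G(-7/(-24) - 5/(-12), -43)) + u(-1606, -2093)) = 1/((3 + 7*(-43))² + 1174) = 1/((3 - 301)² + 1174) = 1/((-298)² + 1174) = 1/(88804 + 1174) = 1/89978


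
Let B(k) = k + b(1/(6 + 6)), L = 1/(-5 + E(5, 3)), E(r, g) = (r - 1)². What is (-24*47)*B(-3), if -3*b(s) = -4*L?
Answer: 35720/11 ≈ 3247.3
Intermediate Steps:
E(r, g) = (-1 + r)²
L = 1/11 (L = 1/(-5 + (-1 + 5)²) = 1/(-5 + 4²) = 1/(-5 + 16) = 1/11 ≈ 0.090909)
b(s) = 4/33 (b(s) = -(-4)/(3*11) = -⅓*(-4/11) = 4/33)
B(k) = 4/33 + k (B(k) = k + 4/33 = 4/33 + k)
(-24*47)*B(-3) = (-24*47)*(4/33 - 3) = -1128*(-95/33) = 35720/11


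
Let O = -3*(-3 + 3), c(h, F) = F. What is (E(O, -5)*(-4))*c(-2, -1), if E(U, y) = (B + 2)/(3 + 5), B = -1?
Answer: ½ ≈ 0.50000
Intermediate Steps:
O = 0 (O = -3*0 = 0)
E(U, y) = ⅛ (E(U, y) = (-1 + 2)/(3 + 5) = 1/8 = 1*(⅛) = ⅛)
(E(O, -5)*(-4))*c(-2, -1) = ((⅛)*(-4))*(-1) = -½*(-1) = ½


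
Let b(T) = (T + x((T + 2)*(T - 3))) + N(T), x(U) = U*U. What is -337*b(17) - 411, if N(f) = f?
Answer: -23856641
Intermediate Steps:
x(U) = U**2
b(T) = 2*T + (-3 + T)**2*(2 + T)**2 (b(T) = (T + ((T + 2)*(T - 3))**2) + T = (T + ((2 + T)*(-3 + T))**2) + T = (T + ((-3 + T)*(2 + T))**2) + T = (T + (-3 + T)**2*(2 + T)**2) + T = 2*T + (-3 + T)**2*(2 + T)**2)
-337*b(17) - 411 = -337*((6 + 17 - 1*17**2)**2 + 2*17) - 411 = -337*((6 + 17 - 1*289)**2 + 34) - 411 = -337*((6 + 17 - 289)**2 + 34) - 411 = -337*((-266)**2 + 34) - 411 = -337*(70756 + 34) - 411 = -337*70790 - 411 = -23856230 - 411 = -23856641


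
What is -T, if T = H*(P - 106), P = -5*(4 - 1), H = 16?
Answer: 1936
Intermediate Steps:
P = -15 (P = -5*3 = -15)
T = -1936 (T = 16*(-15 - 106) = 16*(-121) = -1936)
-T = -1*(-1936) = 1936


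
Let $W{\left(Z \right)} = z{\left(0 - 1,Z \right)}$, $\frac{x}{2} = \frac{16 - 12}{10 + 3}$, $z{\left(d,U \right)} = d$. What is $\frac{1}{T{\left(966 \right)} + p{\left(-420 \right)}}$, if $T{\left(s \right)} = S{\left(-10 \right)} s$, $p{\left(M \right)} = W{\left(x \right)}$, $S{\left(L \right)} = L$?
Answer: $- \frac{1}{9661} \approx -0.00010351$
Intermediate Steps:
$x = \frac{8}{13}$ ($x = 2 \frac{16 - 12}{10 + 3} = 2 \cdot \frac{4}{13} = \frac{8}{13} \approx 0.61539$)
$W{\left(Z \right)} = -1$ ($W{\left(Z \right)} = 0 - 1 = -1$)
$p{\left(M \right)} = -1$
$T{\left(s \right)} = - 10 s$
$\frac{1}{T{\left(966 \right)} + p{\left(-420 \right)}} = \frac{1}{\left(-10\right) 966 - 1} = \frac{1}{-9660 - 1} = \frac{1}{-9661} = - \frac{1}{9661}$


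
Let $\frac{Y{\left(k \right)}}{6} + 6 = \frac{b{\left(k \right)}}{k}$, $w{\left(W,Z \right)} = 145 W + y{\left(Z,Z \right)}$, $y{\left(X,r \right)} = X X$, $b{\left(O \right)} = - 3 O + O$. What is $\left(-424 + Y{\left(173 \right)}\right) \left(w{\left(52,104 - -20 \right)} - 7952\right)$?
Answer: $-7063008$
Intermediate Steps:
$b{\left(O \right)} = - 2 O$
$y{\left(X,r \right)} = X^{2}$
$w{\left(W,Z \right)} = Z^{2} + 145 W$ ($w{\left(W,Z \right)} = 145 W + Z^{2} = Z^{2} + 145 W$)
$Y{\left(k \right)} = -48$ ($Y{\left(k \right)} = -36 + 6 \frac{\left(-2\right) k}{k} = -36 + 6 \left(-2\right) = -36 - 12 = -48$)
$\left(-424 + Y{\left(173 \right)}\right) \left(w{\left(52,104 - -20 \right)} - 7952\right) = \left(-424 - 48\right) \left(\left(\left(104 - -20\right)^{2} + 145 \cdot 52\right) - 7952\right) = - 472 \left(\left(\left(104 + 20\right)^{2} + 7540\right) - 7952\right) = - 472 \left(\left(124^{2} + 7540\right) - 7952\right) = - 472 \left(\left(15376 + 7540\right) - 7952\right) = - 472 \left(22916 - 7952\right) = \left(-472\right) 14964 = -7063008$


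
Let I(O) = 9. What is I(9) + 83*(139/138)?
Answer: 12779/138 ≈ 92.601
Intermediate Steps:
I(9) + 83*(139/138) = 9 + 83*(139/138) = 9 + 11537/138 = 12779/138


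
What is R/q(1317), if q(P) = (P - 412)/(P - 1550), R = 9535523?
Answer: -2221776859/905 ≈ -2.4550e+6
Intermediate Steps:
q(P) = (-412 + P)/(-1550 + P)
R/q(1317) = 9535523/(((-412 + 1317)/(-1550 + 1317))) = 9535523/((905/(-233))) = 9535523/((-1/233*905)) = 9535523/(-905/233) = 9535523*(-233/905) = -2221776859/905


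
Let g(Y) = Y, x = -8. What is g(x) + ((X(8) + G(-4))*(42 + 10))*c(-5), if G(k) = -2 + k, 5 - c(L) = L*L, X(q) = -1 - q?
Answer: 15592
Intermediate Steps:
c(L) = 5 - L² (c(L) = 5 - L*L = 5 - L²)
g(x) + ((X(8) + G(-4))*(42 + 10))*c(-5) = -8 + (((-1 - 1*8) + (-2 - 4))*(42 + 10))*(5 - 1*(-5)²) = -8 + (((-1 - 8) - 6)*52)*(5 - 1*25) = -8 + ((-9 - 6)*52)*(5 - 25) = -8 - 15*52*(-20) = -8 - 780*(-20) = -8 + 15600 = 15592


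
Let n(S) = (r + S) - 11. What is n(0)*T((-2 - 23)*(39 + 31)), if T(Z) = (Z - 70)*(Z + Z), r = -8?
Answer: -121030000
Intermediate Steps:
T(Z) = 2*Z*(-70 + Z) (T(Z) = (-70 + Z)*(2*Z) = 2*Z*(-70 + Z))
n(S) = -19 + S (n(S) = (-8 + S) - 11 = -19 + S)
n(0)*T((-2 - 23)*(39 + 31)) = (-19 + 0)*(2*((-2 - 23)*(39 + 31))*(-70 + (-2 - 23)*(39 + 31))) = -38*(-25*70)*(-70 - 25*70) = -38*(-1750)*(-70 - 1750) = -38*(-1750)*(-1820) = -19*6370000 = -121030000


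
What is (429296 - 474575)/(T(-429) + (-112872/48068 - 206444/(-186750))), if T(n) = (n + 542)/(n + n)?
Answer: 14530800356250750/441074266261 ≈ 32944.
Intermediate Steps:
T(n) = (542 + n)/(2*n) (T(n) = (542 + n)/((2*n)) = (542 + n)*(1/(2*n)) = (542 + n)/(2*n))
(429296 - 474575)/(T(-429) + (-112872/48068 - 206444/(-186750))) = (429296 - 474575)/((½)*(542 - 429)/(-429) + (-112872/48068 - 206444/(-186750))) = -45279/((½)*(-1/429)*113 + (-112872*1/48068 - 206444*(-1/186750))) = -45279/(-113/858 + (-28218/12017 + 103222/93375)) = -45279/(-113/858 - 1394436976/1122087375) = -45279/(-441074266261/320916989250) = -45279*(-320916989250/441074266261) = 14530800356250750/441074266261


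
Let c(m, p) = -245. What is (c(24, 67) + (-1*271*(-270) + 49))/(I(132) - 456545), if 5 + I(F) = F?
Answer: -36487/228209 ≈ -0.15988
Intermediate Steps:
I(F) = -5 + F
(c(24, 67) + (-1*271*(-270) + 49))/(I(132) - 456545) = (-245 + (-1*271*(-270) + 49))/((-5 + 132) - 456545) = (-245 + (-271*(-270) + 49))/(127 - 456545) = (-245 + (73170 + 49))/(-456418) = (-245 + 73219)*(-1/456418) = 72974*(-1/456418) = -36487/228209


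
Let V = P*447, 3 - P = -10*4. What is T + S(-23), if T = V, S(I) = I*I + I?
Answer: 19727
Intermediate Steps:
S(I) = I + I² (S(I) = I² + I = I + I²)
P = 43 (P = 3 - (-10)*4 = 3 - 1*(-40) = 3 + 40 = 43)
V = 19221 (V = 43*447 = 19221)
T = 19221
T + S(-23) = 19221 - 23*(1 - 23) = 19221 - 23*(-22) = 19221 + 506 = 19727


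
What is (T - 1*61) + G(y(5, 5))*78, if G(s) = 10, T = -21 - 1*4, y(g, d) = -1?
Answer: 694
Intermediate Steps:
T = -25 (T = -21 - 4 = -25)
(T - 1*61) + G(y(5, 5))*78 = (-25 - 1*61) + 10*78 = (-25 - 61) + 780 = -86 + 780 = 694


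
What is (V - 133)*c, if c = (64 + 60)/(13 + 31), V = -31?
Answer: -5084/11 ≈ -462.18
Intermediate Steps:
c = 31/11 (c = 124/44 = 124*(1/44) = 31/11 ≈ 2.8182)
(V - 133)*c = (-31 - 133)*(31/11) = -164*31/11 = -5084/11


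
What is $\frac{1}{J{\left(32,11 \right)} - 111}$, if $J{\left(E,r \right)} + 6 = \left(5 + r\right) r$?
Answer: $\frac{1}{59} \approx 0.016949$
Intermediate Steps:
$J{\left(E,r \right)} = -6 + r \left(5 + r\right)$ ($J{\left(E,r \right)} = -6 + \left(5 + r\right) r = -6 + r \left(5 + r\right)$)
$\frac{1}{J{\left(32,11 \right)} - 111} = \frac{1}{\left(-6 + 11^{2} + 5 \cdot 11\right) - 111} = \frac{1}{\left(-6 + 121 + 55\right) - 111} = \frac{1}{170 - 111} = \frac{1}{59}$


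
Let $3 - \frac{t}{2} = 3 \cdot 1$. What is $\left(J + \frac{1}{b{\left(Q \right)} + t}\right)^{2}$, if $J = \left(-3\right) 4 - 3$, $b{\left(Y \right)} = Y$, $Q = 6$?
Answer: $\frac{7921}{36} \approx 220.03$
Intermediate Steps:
$t = 0$ ($t = 6 - 2 \cdot 3 \cdot 1 = 6 - 6 = 0$)
$J = -15$ ($J = -12 - 3 = -15$)
$\left(J + \frac{1}{b{\left(Q \right)} + t}\right)^{2} = \left(-15 + \frac{1}{6 + 0}\right)^{2} = \left(-15 + \frac{1}{6}\right)^{2} = \left(- \frac{89}{6}\right)^{2} = \frac{7921}{36}$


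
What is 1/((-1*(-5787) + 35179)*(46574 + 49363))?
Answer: 1/3930155142 ≈ 2.5444e-10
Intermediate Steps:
1/((-1*(-5787) + 35179)*(46574 + 49363)) = 1/((5787 + 35179)*95937) = 1/(40966*95937) = 1/3930155142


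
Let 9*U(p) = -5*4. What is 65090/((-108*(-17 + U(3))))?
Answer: 32545/1038 ≈ 31.354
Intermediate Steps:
U(p) = -20/9 (U(p) = (-5*4)/9 = (⅑)*(-20) = -20/9)
65090/((-108*(-17 + U(3)))) = 65090/((-108*(-17 - 20/9))) = 65090/((-108*(-173/9))) = 65090/2076 = 65090*(1/2076) = 32545/1038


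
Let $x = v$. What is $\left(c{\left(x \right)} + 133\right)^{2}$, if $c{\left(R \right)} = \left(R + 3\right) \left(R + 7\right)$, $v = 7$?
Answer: $74529$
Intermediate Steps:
$x = 7$
$c{\left(R \right)} = \left(3 + R\right) \left(7 + R\right)$
$\left(c{\left(x \right)} + 133\right)^{2} = \left(\left(21 + 7^{2} + 10 \cdot 7\right) + 133\right)^{2} = \left(\left(21 + 49 + 70\right) + 133\right)^{2} = \left(140 + 133\right)^{2} = 273^{2} = 74529$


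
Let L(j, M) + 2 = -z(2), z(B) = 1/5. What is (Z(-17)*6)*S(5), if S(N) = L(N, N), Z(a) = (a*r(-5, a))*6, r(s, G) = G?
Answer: -114444/5 ≈ -22889.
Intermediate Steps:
z(B) = ⅕
Z(a) = 6*a² (Z(a) = (a*a)*6 = a²*6 = 6*a²)
L(j, M) = -11/5 (L(j, M) = -2 - 1*⅕ = -2 - ⅕ = -11/5)
S(N) = -11/5
(Z(-17)*6)*S(5) = ((6*(-17)²)*6)*(-11/5) = ((6*289)*6)*(-11/5) = (1734*6)*(-11/5) = 10404*(-11/5) = -114444/5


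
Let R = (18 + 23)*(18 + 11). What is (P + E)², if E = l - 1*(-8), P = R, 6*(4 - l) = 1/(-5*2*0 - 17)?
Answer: 15006985009/10404 ≈ 1.4424e+6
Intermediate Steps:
l = 409/102 (l = 4 - 1/(6*(-5*2*0 - 17)) = 4 - 1/(6*(-10*0 - 17)) = 4 - 1/(6*(0 - 17)) = 4 - ⅙/(-17) = 4 - ⅙*(-1/17) = 4 + 1/102 = 409/102 ≈ 4.0098)
R = 1189 (R = 41*29 = 1189)
P = 1189
E = 1225/102 (E = 409/102 - 1*(-8) = 409/102 + 8 = 1225/102 ≈ 12.010)
(P + E)² = (1189 + 1225/102)² = (122503/102)² = 15006985009/10404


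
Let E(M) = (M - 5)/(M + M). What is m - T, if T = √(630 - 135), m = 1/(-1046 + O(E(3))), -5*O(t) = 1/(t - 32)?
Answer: -485/507307 - 3*√55 ≈ -22.250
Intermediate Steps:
E(M) = (-5 + M)/(2*M) (E(M) = (-5 + M)/((2*M)) = (-5 + M)*(1/(2*M)) = (-5 + M)/(2*M))
O(t) = -1/(5*(-32 + t)) (O(t) = -1/(5*(t - 32)) = -1/(5*(-32 + t)))
m = -485/507307 (m = 1/(-1046 - 1/(-160 + 5*((½)*(-5 + 3)/3))) = 1/(-1046 - 1/(-160 + 5*((½)*(⅓)*(-2)))) = 1/(-1046 - 1/(-160 + 5*(-⅓))) = 1/(-1046 - 1/(-160 - 5/3)) = 1/(-1046 - 1/(-485/3)) = 1/(-1046 - 1*(-3/485)) = 1/(-1046 + 3/485) = 1/(-507307/485) = -485/507307 ≈ -0.00095603)
T = 3*√55 (T = √495 = 3*√55 ≈ 22.249)
m - T = -485/507307 - 3*√55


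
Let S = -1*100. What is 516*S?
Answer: -51600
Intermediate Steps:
S = -100
516*S = 516*(-100) = -51600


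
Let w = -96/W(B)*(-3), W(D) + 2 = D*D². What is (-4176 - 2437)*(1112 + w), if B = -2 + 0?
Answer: -35816008/5 ≈ -7.1632e+6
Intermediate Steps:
B = -2
W(D) = -2 + D³ (W(D) = -2 + D*D² = -2 + D³)
w = -144/5 (w = -96/(-2 + (-2)³)*(-3) = -96/(-2 - 8)*(-3) = -96/(-10)*(-3) = -96*(-1)/10*(-3) = -8*(-6/5)*(-3) = (48/5)*(-3) = -144/5 ≈ -28.800)
(-4176 - 2437)*(1112 + w) = (-4176 - 2437)*(1112 - 144/5) = -6613*5416/5 = -35816008/5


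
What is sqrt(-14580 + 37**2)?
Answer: I*sqrt(13211) ≈ 114.94*I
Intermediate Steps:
sqrt(-14580 + 37**2) = sqrt(-14580 + 1369) = sqrt(-13211) = I*sqrt(13211)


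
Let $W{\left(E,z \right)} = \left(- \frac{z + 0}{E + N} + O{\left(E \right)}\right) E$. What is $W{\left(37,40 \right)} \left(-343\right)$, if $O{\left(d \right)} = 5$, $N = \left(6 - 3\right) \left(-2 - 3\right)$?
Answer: $- \frac{444185}{11} \approx -40380.0$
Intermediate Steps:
$N = -15$ ($N = 3 \left(-5\right) = -15$)
$W{\left(E,z \right)} = E \left(5 - \frac{z}{-15 + E}\right)$ ($W{\left(E,z \right)} = \left(- \frac{z + 0}{E - 15} + 5\right) E = \left(- \frac{z}{-15 + E} + 5\right) E = \left(5 - \frac{z}{-15 + E}\right) E = E \left(5 - \frac{z}{-15 + E}\right)$)
$W{\left(37,40 \right)} \left(-343\right) = \frac{37 \left(-75 - 40 + 5 \cdot 37\right)}{-15 + 37} \left(-343\right) = \frac{37 \left(-75 - 40 + 185\right)}{22} \left(-343\right) = 37 \cdot \frac{1}{22} \cdot 70 \left(-343\right) = \frac{1295}{11} \left(-343\right) = - \frac{444185}{11}$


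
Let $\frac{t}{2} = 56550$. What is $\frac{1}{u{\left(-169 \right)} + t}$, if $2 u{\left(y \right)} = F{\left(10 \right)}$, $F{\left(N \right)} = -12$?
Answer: $\frac{1}{113094} \approx 8.8422 \cdot 10^{-6}$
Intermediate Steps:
$t = 113100$ ($t = 2 \cdot 56550 = 113100$)
$u{\left(y \right)} = -6$ ($u{\left(y \right)} = \frac{1}{2} \left(-12\right) = -6$)
$\frac{1}{u{\left(-169 \right)} + t} = \frac{1}{-6 + 113100} = \frac{1}{113094}$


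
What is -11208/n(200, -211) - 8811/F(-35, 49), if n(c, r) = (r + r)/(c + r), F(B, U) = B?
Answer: -298419/7385 ≈ -40.409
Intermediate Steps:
n(c, r) = 2*r/(c + r) (n(c, r) = (2*r)/(c + r) = 2*r/(c + r))
-11208/n(200, -211) - 8811/F(-35, 49) = -11208/(2*(-211)/(200 - 211)) - 8811/(-35) = -11208/(2*(-211)/(-11)) - 8811*(-1/35) = -11208/(2*(-211)*(-1/11)) + 8811/35 = -11208/422/11 + 8811/35 = -11208*11/422 + 8811/35 = -61644/211 + 8811/35 = -298419/7385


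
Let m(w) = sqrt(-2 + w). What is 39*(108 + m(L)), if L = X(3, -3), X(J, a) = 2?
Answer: 4212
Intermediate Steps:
L = 2
39*(108 + m(L)) = 39*(108 + sqrt(-2 + 2)) = 39*(108 + sqrt(0)) = 39*(108 + 0) = 39*108 = 4212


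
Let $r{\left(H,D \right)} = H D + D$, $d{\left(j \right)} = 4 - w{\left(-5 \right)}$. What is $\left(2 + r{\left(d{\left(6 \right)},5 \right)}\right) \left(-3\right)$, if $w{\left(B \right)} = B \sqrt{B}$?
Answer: $-81 - 75 i \sqrt{5} \approx -81.0 - 167.71 i$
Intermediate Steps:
$w{\left(B \right)} = B^{\frac{3}{2}}$
$d{\left(j \right)} = 4 + 5 i \sqrt{5}$ ($d{\left(j \right)} = 4 - \left(-5\right)^{\frac{3}{2}} = 4 - - 5 i \sqrt{5} = 4 + 5 i \sqrt{5}$)
$r{\left(H,D \right)} = D + D H$ ($r{\left(H,D \right)} = D H + D = D + D H$)
$\left(2 + r{\left(d{\left(6 \right)},5 \right)}\right) \left(-3\right) = \left(2 + 5 \left(1 + \left(4 + 5 i \sqrt{5}\right)\right)\right) \left(-3\right) = \left(2 + 5 \left(5 + 5 i \sqrt{5}\right)\right) \left(-3\right) = \left(2 + \left(25 + 25 i \sqrt{5}\right)\right) \left(-3\right) = \left(27 + 25 i \sqrt{5}\right) \left(-3\right) = -81 - 75 i \sqrt{5}$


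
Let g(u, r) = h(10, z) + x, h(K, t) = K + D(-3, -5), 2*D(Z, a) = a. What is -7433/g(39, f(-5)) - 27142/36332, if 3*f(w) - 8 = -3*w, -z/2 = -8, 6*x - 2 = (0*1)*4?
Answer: -810805105/853802 ≈ -949.64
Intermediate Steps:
D(Z, a) = a/2
x = 1/3 (x = 1/3 + ((0*1)*4)/6 = 1/3 + (0*4)/6 = 1/3 + (1/6)*0 = 1/3 + 0 = 1/3 ≈ 0.33333)
z = 16 (z = -2*(-8) = 16)
h(K, t) = -5/2 + K (h(K, t) = K + (1/2)*(-5) = K - 5/2 = -5/2 + K)
f(w) = 8/3 - w (f(w) = 8/3 + (-3*w)/3 = 8/3 - w)
g(u, r) = 47/6 (g(u, r) = (-5/2 + 10) + 1/3 = 15/2 + 1/3 = 47/6)
-7433/g(39, f(-5)) - 27142/36332 = -7433/47/6 - 27142/36332 = -7433*6/47 - 27142*1/36332 = -44598/47 - 13571/18166 = -810805105/853802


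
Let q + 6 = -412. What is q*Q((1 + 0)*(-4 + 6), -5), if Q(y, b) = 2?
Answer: -836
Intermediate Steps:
q = -418 (q = -6 - 412 = -418)
q*Q((1 + 0)*(-4 + 6), -5) = -418*2 = -836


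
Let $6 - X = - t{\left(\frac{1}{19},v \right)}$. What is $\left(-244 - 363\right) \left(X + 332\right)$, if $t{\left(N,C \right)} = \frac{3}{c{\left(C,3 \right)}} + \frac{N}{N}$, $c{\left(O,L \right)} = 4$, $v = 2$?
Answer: $- \frac{824913}{4} \approx -2.0623 \cdot 10^{5}$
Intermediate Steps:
$t{\left(N,C \right)} = \frac{7}{4}$ ($t{\left(N,C \right)} = \frac{3}{4} + \frac{N}{N} = 3 \cdot \frac{1}{4} + 1 = \frac{3}{4} + 1 = \frac{7}{4}$)
$X = \frac{31}{4}$ ($X = 6 - \left(-1\right) \frac{7}{4} = 6 - - \frac{7}{4} = 6 + \frac{7}{4} = \frac{31}{4} \approx 7.75$)
$\left(-244 - 363\right) \left(X + 332\right) = \left(-244 - 363\right) \left(\frac{31}{4} + 332\right) = \left(-607\right) \frac{1359}{4} = - \frac{824913}{4}$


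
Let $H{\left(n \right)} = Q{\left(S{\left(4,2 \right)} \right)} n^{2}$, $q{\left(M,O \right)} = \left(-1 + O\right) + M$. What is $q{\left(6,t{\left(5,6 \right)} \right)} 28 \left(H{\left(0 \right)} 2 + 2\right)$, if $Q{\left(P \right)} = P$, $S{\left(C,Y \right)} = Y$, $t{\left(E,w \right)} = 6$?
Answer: $616$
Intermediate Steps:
$q{\left(M,O \right)} = -1 + M + O$
$H{\left(n \right)} = 2 n^{2}$
$q{\left(6,t{\left(5,6 \right)} \right)} 28 \left(H{\left(0 \right)} 2 + 2\right) = \left(-1 + 6 + 6\right) 28 \left(2 \cdot 0^{2} \cdot 2 + 2\right) = 11 \cdot 28 \left(2 \cdot 0 \cdot 2 + 2\right) = 308 \left(0 \cdot 2 + 2\right) = 308 \left(0 + 2\right) = 308 \cdot 2 = 616$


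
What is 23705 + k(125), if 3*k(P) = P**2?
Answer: 86740/3 ≈ 28913.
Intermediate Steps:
k(P) = P**2/3
23705 + k(125) = 23705 + (1/3)*125**2 = 23705 + (1/3)*15625 = 23705 + 15625/3 = 86740/3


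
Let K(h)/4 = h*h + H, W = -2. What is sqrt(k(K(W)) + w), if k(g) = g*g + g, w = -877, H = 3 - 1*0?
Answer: I*sqrt(65) ≈ 8.0623*I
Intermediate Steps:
H = 3 (H = 3 + 0 = 3)
K(h) = 12 + 4*h**2 (K(h) = 4*(h*h + 3) = 4*(h**2 + 3) = 4*(3 + h**2) = 12 + 4*h**2)
k(g) = g + g**2 (k(g) = g**2 + g = g + g**2)
sqrt(k(K(W)) + w) = sqrt((12 + 4*(-2)**2)*(1 + (12 + 4*(-2)**2)) - 877) = sqrt((12 + 4*4)*(1 + (12 + 4*4)) - 877) = sqrt((12 + 16)*(1 + (12 + 16)) - 877) = sqrt(28*(1 + 28) - 877) = sqrt(28*29 - 877) = sqrt(812 - 877) = sqrt(-65) = I*sqrt(65)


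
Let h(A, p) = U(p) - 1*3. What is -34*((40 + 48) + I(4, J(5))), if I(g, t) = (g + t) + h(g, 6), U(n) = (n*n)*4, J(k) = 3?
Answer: -8024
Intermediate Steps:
U(n) = 4*n² (U(n) = n²*4 = 4*n²)
h(A, p) = -3 + 4*p² (h(A, p) = 4*p² - 1*3 = 4*p² - 3 = -3 + 4*p²)
I(g, t) = 141 + g + t (I(g, t) = (g + t) + (-3 + 4*6²) = (g + t) + (-3 + 4*36) = (g + t) + (-3 + 144) = (g + t) + 141 = 141 + g + t)
-34*((40 + 48) + I(4, J(5))) = -34*((40 + 48) + (141 + 4 + 3)) = -34*(88 + 148) = -34*236 = -8024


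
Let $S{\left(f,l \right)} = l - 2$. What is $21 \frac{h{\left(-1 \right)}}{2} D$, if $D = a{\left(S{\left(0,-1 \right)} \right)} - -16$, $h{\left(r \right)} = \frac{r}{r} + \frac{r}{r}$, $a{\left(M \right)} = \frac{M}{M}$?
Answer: $357$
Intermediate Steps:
$S{\left(f,l \right)} = -2 + l$
$a{\left(M \right)} = 1$
$h{\left(r \right)} = 2$ ($h{\left(r \right)} = 1 + 1 = 2$)
$D = 17$ ($D = 1 - -16 = 1 + 16 = 17$)
$21 \frac{h{\left(-1 \right)}}{2} D = 21 \cdot \frac{2}{2} \cdot 17 = 21 \cdot 2 \cdot \frac{1}{2} \cdot 17 = 21 \cdot 1 \cdot 17 = 21 \cdot 17 = 357$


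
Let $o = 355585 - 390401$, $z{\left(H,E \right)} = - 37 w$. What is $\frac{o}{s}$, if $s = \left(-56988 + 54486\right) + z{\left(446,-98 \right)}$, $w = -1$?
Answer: $\frac{2048}{145} \approx 14.124$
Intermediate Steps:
$z{\left(H,E \right)} = 37$ ($z{\left(H,E \right)} = \left(-37\right) \left(-1\right) = 37$)
$s = -2465$ ($s = \left(-56988 + 54486\right) + 37 = -2502 + 37 = -2465$)
$o = -34816$
$\frac{o}{s} = - \frac{34816}{-2465} = \left(-34816\right) \left(- \frac{1}{2465}\right) = \frac{2048}{145}$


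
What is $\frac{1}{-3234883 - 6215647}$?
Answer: $- \frac{1}{9450530} \approx -1.0581 \cdot 10^{-7}$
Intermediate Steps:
$\frac{1}{-3234883 - 6215647} = \frac{1}{-9450530} = - \frac{1}{9450530}$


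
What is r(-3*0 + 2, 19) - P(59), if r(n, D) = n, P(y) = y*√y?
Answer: 2 - 59*√59 ≈ -451.19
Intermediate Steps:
P(y) = y^(3/2)
r(-3*0 + 2, 19) - P(59) = (-3*0 + 2) - 59^(3/2) = (0 + 2) - 59*√59 = 2 - 59*√59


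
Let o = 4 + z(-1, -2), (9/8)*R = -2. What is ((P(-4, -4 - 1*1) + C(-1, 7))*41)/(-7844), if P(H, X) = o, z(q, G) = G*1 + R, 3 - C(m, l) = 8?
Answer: 1763/70596 ≈ 0.024973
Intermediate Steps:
R = -16/9 (R = (8/9)*(-2) = -16/9 ≈ -1.7778)
C(m, l) = -5 (C(m, l) = 3 - 1*8 = 3 - 8 = -5)
z(q, G) = -16/9 + G (z(q, G) = G*1 - 16/9 = G - 16/9 = -16/9 + G)
o = 2/9 (o = 4 + (-16/9 - 2) = 4 - 34/9 = 2/9 ≈ 0.22222)
P(H, X) = 2/9
((P(-4, -4 - 1*1) + C(-1, 7))*41)/(-7844) = ((2/9 - 5)*41)/(-7844) = -43/9*41*(-1/7844) = -1763/9*(-1/7844) = 1763/70596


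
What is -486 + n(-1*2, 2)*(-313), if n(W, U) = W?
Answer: 140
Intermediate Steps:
-486 + n(-1*2, 2)*(-313) = -486 - 1*2*(-313) = -486 - 2*(-313) = -486 + 626 = 140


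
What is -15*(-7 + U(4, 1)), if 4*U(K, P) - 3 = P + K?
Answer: 75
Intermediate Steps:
U(K, P) = 3/4 + K/4 + P/4 (U(K, P) = 3/4 + (P + K)/4 = 3/4 + (K + P)/4 = 3/4 + (K/4 + P/4) = 3/4 + K/4 + P/4)
-15*(-7 + U(4, 1)) = -15*(-7 + (3/4 + (1/4)*4 + (1/4)*1)) = -15*(-7 + (3/4 + 1 + 1/4)) = -15*(-7 + 2) = -15*(-5) = 75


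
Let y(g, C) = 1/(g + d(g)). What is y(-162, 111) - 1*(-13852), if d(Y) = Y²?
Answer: 361287865/26082 ≈ 13852.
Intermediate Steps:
y(g, C) = 1/(g + g²)
y(-162, 111) - 1*(-13852) = 1/((-162)*(1 - 162)) - 1*(-13852) = -1/162/(-161) + 13852 = -1/162*(-1/161) + 13852 = 1/26082 + 13852 = 361287865/26082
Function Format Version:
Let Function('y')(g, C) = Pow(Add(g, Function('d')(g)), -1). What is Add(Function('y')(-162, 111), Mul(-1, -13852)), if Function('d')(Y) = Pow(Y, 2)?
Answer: Rational(361287865, 26082) ≈ 13852.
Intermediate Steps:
Function('y')(g, C) = Pow(Add(g, Pow(g, 2)), -1)
Add(Function('y')(-162, 111), Mul(-1, -13852)) = Add(Mul(Pow(-162, -1), Pow(Add(1, -162), -1)), Mul(-1, -13852)) = Add(Mul(Rational(-1, 162), Pow(-161, -1)), 13852) = Add(Mul(Rational(-1, 162), Rational(-1, 161)), 13852) = Add(Rational(1, 26082), 13852) = Rational(361287865, 26082)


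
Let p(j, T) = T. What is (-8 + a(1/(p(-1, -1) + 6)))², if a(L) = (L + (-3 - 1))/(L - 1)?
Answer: 169/16 ≈ 10.563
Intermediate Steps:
a(L) = (-4 + L)/(-1 + L) (a(L) = (L - 4)/(-1 + L) = (-4 + L)/(-1 + L))
(-8 + a(1/(p(-1, -1) + 6)))² = (-8 + (-4 + 1/(-1 + 6))/(-1 + 1/(-1 + 6)))² = (-8 + (-4 + 1/5)/(-1 + 1/5))² = (-8 + (-4 + ⅕)/(-1 + ⅕))² = (-8 - 19/5/(-⅘))² = (-8 - 5/4*(-19/5))² = (-8 + 19/4)² = (-13/4)² = 169/16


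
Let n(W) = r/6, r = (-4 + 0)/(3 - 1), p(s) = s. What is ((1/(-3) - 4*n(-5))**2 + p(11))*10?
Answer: 120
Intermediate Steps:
r = -2 (r = -4/2 = -4*1/2 = -2)
n(W) = -1/3 (n(W) = -2/6 = -2*1/6 = -1/3)
((1/(-3) - 4*n(-5))**2 + p(11))*10 = ((1/(-3) - 4*(-1/3))**2 + 11)*10 = ((-1/3 + 4/3)**2 + 11)*10 = (1**2 + 11)*10 = (1 + 11)*10 = 12*10 = 120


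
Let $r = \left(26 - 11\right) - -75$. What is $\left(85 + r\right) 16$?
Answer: $2800$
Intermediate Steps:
$r = 90$ ($r = 15 + 75 = 90$)
$\left(85 + r\right) 16 = \left(85 + 90\right) 16 = 175 \cdot 16 = 2800$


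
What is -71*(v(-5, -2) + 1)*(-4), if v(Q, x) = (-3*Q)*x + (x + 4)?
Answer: -7668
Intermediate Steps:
v(Q, x) = 4 + x - 3*Q*x (v(Q, x) = -3*Q*x + (4 + x) = 4 + x - 3*Q*x)
-71*(v(-5, -2) + 1)*(-4) = -71*((4 - 2 - 3*(-5)*(-2)) + 1)*(-4) = -71*((4 - 2 - 30) + 1)*(-4) = -71*(-28 + 1)*(-4) = -(-1917)*(-4) = -71*108 = -7668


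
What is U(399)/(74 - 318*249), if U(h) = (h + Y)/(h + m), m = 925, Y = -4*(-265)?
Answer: -1459/104738992 ≈ -1.3930e-5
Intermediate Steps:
Y = 1060
U(h) = (1060 + h)/(925 + h) (U(h) = (h + 1060)/(h + 925) = (1060 + h)/(925 + h))
U(399)/(74 - 318*249) = ((1060 + 399)/(925 + 399))/(74 - 318*249) = (1459/1324)/(74 - 79182) = ((1/1324)*1459)/(-79108) = (1459/1324)*(-1/79108) = -1459/104738992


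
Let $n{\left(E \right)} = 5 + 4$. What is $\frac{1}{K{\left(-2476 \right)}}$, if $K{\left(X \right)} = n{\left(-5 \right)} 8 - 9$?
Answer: $\frac{1}{63} \approx 0.015873$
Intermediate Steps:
$n{\left(E \right)} = 9$
$K{\left(X \right)} = 63$ ($K{\left(X \right)} = 9 \cdot 8 - 9 = 72 - 9 = 63$)
$\frac{1}{K{\left(-2476 \right)}} = \frac{1}{63}$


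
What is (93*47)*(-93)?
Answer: -406503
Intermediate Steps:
(93*47)*(-93) = 4371*(-93) = -406503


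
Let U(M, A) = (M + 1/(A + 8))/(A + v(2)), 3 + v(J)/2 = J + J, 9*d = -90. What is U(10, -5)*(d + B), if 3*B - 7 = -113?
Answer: 4216/27 ≈ 156.15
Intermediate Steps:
B = -106/3 (B = 7/3 + (1/3)*(-113) = 7/3 - 113/3 = -106/3 ≈ -35.333)
d = -10 (d = (1/9)*(-90) = -10)
v(J) = -6 + 4*J (v(J) = -6 + 2*(J + J) = -6 + 2*(2*J) = -6 + 4*J)
U(M, A) = (M + 1/(8 + A))/(2 + A) (U(M, A) = (M + 1/(A + 8))/(A + (-6 + 4*2)) = (M + 1/(8 + A))/(A + (-6 + 8)) = (M + 1/(8 + A))/(A + 2) = (M + 1/(8 + A))/(2 + A))
U(10, -5)*(d + B) = ((1 + 8*10 - 5*10)/(16 + (-5)**2 + 10*(-5)))*(-10 - 106/3) = ((1 + 80 - 50)/(16 + 25 - 50))*(-136/3) = (31/(-9))*(-136/3) = -1/9*31*(-136/3) = -31/9*(-136/3) = 4216/27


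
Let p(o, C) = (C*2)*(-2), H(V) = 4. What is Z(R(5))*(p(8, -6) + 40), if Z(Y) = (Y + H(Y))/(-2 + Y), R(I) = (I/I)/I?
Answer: -448/3 ≈ -149.33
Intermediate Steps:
R(I) = 1/I
p(o, C) = -4*C (p(o, C) = (2*C)*(-2) = -4*C)
Z(Y) = (4 + Y)/(-2 + Y) (Z(Y) = (Y + 4)/(-2 + Y) = (4 + Y)/(-2 + Y))
Z(R(5))*(p(8, -6) + 40) = ((4 + 1/5)/(-2 + 1/5))*(-4*(-6) + 40) = ((4 + ⅕)/(-2 + ⅕))*(24 + 40) = ((21/5)/(-9/5))*64 = -5/9*21/5*64 = -7/3*64 = -448/3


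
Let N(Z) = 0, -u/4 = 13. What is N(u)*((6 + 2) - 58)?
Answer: 0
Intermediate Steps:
u = -52 (u = -4*13 = -52)
N(u)*((6 + 2) - 58) = 0*((6 + 2) - 58) = 0*(8 - 58) = 0*(-50) = 0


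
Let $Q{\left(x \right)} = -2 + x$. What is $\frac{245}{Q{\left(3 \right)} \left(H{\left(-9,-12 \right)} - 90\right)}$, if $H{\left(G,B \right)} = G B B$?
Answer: $- \frac{35}{198} \approx -0.17677$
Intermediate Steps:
$H{\left(G,B \right)} = G B^{2}$ ($H{\left(G,B \right)} = B G B = G B^{2}$)
$\frac{245}{Q{\left(3 \right)} \left(H{\left(-9,-12 \right)} - 90\right)} = \frac{245}{\left(-2 + 3\right) \left(- 9 \left(-12\right)^{2} - 90\right)} = \frac{245}{1 \left(\left(-9\right) 144 - 90\right)} = \frac{245}{1 \left(-1296 - 90\right)} = \frac{245}{1 \left(-1386\right)} = \frac{245}{-1386} = 245 \left(- \frac{1}{1386}\right) = - \frac{35}{198}$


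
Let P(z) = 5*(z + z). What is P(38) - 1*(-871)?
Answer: 1251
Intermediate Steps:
P(z) = 10*z (P(z) = 5*(2*z) = 10*z)
P(38) - 1*(-871) = 10*38 - 1*(-871) = 380 + 871 = 1251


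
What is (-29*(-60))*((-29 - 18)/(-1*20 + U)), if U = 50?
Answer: -2726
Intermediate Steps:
(-29*(-60))*((-29 - 18)/(-1*20 + U)) = (-29*(-60))*((-29 - 18)/(-1*20 + 50)) = 1740*(-47/(-20 + 50)) = 1740*(-47/30) = -2726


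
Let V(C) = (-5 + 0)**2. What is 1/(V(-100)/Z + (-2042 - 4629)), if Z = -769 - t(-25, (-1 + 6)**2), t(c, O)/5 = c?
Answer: -644/4296149 ≈ -0.00014990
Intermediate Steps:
t(c, O) = 5*c
V(C) = 25 (V(C) = (-5)**2 = 25)
Z = -644 (Z = -769 - 5*(-25) = -769 - 1*(-125) = -769 + 125 = -644)
1/(V(-100)/Z + (-2042 - 4629)) = 1/(25/(-644) + (-2042 - 4629)) = 1/(25*(-1/644) - 6671) = 1/(-25/644 - 6671) = 1/(-4296149/644) = -644/4296149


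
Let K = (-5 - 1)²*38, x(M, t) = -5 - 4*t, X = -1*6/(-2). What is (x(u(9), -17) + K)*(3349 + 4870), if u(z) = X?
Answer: 11761389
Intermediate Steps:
X = 3 (X = -6*(-½) = 3)
u(z) = 3
K = 1368 (K = (-6)²*38 = 36*38 = 1368)
(x(u(9), -17) + K)*(3349 + 4870) = ((-5 - 4*(-17)) + 1368)*(3349 + 4870) = ((-5 + 68) + 1368)*8219 = (63 + 1368)*8219 = 1431*8219 = 11761389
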